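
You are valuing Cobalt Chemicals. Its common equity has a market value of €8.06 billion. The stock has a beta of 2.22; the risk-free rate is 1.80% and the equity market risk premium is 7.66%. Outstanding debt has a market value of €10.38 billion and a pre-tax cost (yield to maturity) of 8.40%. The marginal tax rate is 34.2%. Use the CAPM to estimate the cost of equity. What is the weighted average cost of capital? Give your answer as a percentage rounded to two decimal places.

11.33%

Cost of equity via CAPM: Re = 1.8% + 2.22 × 7.66% = 18.8052%.
Total capital V = 8.06 + 10.38 = 18.44.
Equity: weight = 8.06/18.44 = 0.4371; cost = 18.8052%.
Debt: weight = 10.38/18.44 = 0.5629; after-tax cost = 8.4% × (1 − 34.2%) = 5.5272%.
WACC = 0.4371 × 18.8052% + 0.5629 × 5.5272% = 11.3309%.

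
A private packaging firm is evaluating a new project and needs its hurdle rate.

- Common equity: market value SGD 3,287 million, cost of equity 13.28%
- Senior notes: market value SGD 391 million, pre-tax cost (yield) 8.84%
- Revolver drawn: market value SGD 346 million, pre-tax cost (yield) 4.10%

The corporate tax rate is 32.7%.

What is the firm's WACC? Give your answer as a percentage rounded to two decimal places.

Total capital V = 3287 + 391 + 346 = 4024.
Equity: weight = 3287/4024 = 0.8168; cost = 13.28%.
Senior notes: weight = 391/4024 = 0.0972; after-tax cost = 8.84% × (1 − 32.7%) = 5.9493%.
Revolver drawn: weight = 346/4024 = 0.0860; after-tax cost = 4.1% × (1 − 32.7%) = 2.7593%.
WACC = 0.8168 × 13.2800% + 0.0972 × 5.9493% + 0.0860 × 2.7593% = 11.6631%.

11.66%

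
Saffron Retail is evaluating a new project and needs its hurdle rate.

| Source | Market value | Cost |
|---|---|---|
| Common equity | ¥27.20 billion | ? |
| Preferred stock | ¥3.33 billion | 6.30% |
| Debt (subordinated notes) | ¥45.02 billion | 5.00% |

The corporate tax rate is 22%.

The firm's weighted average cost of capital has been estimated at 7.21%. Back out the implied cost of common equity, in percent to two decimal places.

Total capital V = 27.2 + 3.33 + 45.02 = 75.55.
Equity weight = 27.2/75.55 = 0.3600.
Preferred weight = 3.33/75.55 = 0.0441.
Subordinated notes weight = 45.02/75.55 = 0.5959.
Debt contribution = 0.5959 × 5% × (1 − 22%) = 2.3240%.
Preferred contribution = 0.0441 × 6.3% = 0.2777%.
Required equity contribution = 7.21% − 2.6017% = 4.6083%.
Re = 4.6083% / 0.3600 = 12.7999%.

12.80%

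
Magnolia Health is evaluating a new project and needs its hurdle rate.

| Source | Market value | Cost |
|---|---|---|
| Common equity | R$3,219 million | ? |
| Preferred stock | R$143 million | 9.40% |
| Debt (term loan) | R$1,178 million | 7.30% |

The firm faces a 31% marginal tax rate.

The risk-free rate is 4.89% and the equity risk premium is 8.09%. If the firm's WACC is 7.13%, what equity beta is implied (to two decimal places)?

0.36

Total capital V = 3219 + 143 + 1178 = 4540.
Equity weight = 3219/4540 = 0.7090.
Preferred weight = 143/4540 = 0.0315.
Term loan weight = 1178/4540 = 0.2595.
Debt contribution = 0.2595 × 7.3% × (1 − 31%) = 1.3070%.
Preferred contribution = 0.0315 × 9.4% = 0.2961%.
Required equity contribution = 7.13% − 1.6030% = 5.5270%  ⇒  Re = 7.7951%.
CAPM: 7.7951% = 4.89% + β × 8.09%  ⇒  β = 0.3591.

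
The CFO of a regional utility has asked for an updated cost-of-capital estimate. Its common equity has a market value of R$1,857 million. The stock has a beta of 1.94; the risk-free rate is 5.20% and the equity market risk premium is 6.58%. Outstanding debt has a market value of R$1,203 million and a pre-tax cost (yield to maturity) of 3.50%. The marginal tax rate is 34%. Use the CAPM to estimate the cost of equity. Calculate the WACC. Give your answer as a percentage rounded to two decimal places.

11.81%

Cost of equity via CAPM: Re = 5.2% + 1.94 × 6.58% = 17.9652%.
Total capital V = 1857 + 1203 = 3060.
Equity: weight = 1857/3060 = 0.6069; cost = 17.9652%.
Debt: weight = 1203/3060 = 0.3931; after-tax cost = 3.5% × (1 − 34%) = 2.3100%.
WACC = 0.6069 × 17.9652% + 0.3931 × 2.3100% = 11.8106%.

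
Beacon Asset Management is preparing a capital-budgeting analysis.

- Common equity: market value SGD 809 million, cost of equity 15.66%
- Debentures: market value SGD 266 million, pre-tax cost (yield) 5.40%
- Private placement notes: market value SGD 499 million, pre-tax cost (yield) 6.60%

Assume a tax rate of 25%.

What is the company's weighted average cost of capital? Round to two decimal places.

Total capital V = 809 + 266 + 499 = 1574.
Equity: weight = 809/1574 = 0.5140; cost = 15.66%.
Debentures: weight = 266/1574 = 0.1690; after-tax cost = 5.4% × (1 − 25%) = 4.0500%.
Private placement notes: weight = 499/1574 = 0.3170; after-tax cost = 6.6% × (1 − 25%) = 4.9500%.
WACC = 0.5140 × 15.6600% + 0.1690 × 4.0500% + 0.3170 × 4.9500% = 10.3026%.

10.30%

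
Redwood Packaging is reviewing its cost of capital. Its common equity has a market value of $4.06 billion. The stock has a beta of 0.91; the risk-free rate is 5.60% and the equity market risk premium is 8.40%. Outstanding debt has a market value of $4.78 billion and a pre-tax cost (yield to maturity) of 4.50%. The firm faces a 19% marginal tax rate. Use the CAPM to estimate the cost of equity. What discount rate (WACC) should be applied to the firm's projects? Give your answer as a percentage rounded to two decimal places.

8.05%

Cost of equity via CAPM: Re = 5.6% + 0.91 × 8.4% = 13.2440%.
Total capital V = 4.06 + 4.78 = 8.84.
Equity: weight = 4.06/8.84 = 0.4593; cost = 13.244%.
Debt: weight = 4.78/8.84 = 0.5407; after-tax cost = 4.5% × (1 − 19%) = 3.6450%.
WACC = 0.4593 × 13.2440% + 0.5407 × 3.6450% = 8.0536%.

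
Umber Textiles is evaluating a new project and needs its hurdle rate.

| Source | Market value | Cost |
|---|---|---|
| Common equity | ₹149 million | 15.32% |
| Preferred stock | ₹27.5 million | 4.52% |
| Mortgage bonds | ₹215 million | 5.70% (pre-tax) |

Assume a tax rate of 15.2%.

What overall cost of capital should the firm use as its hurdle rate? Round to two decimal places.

8.80%

Total capital V = 149 + 27.5 + 215 = 391.5.
Equity: weight = 149/391.5 = 0.3806; cost = 15.32%.
Preferred: weight = 27.5/391.5 = 0.0702; cost = 4.52%.
Mortgage bonds: weight = 215/391.5 = 0.5492; after-tax cost = 5.7% × (1 − 15.2%) = 4.8336%.
WACC = 0.3806 × 15.3200% + 0.0702 × 4.5200% + 0.5492 × 4.8336% = 8.8026%.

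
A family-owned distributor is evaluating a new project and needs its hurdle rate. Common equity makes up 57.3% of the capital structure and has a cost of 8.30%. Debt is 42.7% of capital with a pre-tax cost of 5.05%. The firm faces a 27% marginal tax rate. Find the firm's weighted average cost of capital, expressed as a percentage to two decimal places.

After-tax cost of debt = 5.05% × (1 − 27%) = 3.6865%.
WACC = 0.573 × 8.3000% + 0.427 × 3.6865% = 6.3300%.

6.33%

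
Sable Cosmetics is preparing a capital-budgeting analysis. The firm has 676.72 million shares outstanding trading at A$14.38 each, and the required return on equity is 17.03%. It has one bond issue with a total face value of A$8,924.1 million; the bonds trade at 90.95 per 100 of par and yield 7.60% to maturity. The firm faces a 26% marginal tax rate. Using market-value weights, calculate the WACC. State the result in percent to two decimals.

Market value of equity E = 14.38 × 676.72m = 9731.2336m. Market value of debt D = 8924.1m × 90.95/100 = 8116.46895m.
Total capital V = 9731.2336 + 8116.46895 = 17847.70255.
Equity: weight = 9731.2336/17847.70255 = 0.5452; cost = 17.03%.
Bonds outstanding: weight = 8116.46895/17847.70255 = 0.4548; after-tax cost = 7.6% × (1 − 26%) = 5.6240%.
WACC = 0.5452 × 17.0300% + 0.4548 × 5.6240% = 11.8430%.

11.84%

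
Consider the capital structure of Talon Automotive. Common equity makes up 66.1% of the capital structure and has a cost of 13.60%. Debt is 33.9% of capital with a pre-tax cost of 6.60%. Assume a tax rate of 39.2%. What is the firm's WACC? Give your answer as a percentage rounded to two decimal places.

After-tax cost of debt = 6.6% × (1 − 39.2%) = 4.0128%.
WACC = 0.661 × 13.6000% + 0.339 × 4.0128% = 10.3499%.

10.35%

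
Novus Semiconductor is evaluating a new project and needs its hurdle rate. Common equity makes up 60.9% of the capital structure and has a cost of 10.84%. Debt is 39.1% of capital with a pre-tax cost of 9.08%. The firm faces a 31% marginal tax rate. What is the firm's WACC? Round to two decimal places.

After-tax cost of debt = 9.08% × (1 − 31%) = 6.2652%.
WACC = 0.609 × 10.8400% + 0.391 × 6.2652% = 9.0513%.

9.05%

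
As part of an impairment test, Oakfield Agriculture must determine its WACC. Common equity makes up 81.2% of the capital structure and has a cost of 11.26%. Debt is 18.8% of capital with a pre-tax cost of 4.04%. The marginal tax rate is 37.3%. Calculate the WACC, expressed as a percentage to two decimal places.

After-tax cost of debt = 4.04% × (1 − 37.3%) = 2.5331%.
WACC = 0.812 × 11.2600% + 0.188 × 2.5331% = 9.6193%.

9.62%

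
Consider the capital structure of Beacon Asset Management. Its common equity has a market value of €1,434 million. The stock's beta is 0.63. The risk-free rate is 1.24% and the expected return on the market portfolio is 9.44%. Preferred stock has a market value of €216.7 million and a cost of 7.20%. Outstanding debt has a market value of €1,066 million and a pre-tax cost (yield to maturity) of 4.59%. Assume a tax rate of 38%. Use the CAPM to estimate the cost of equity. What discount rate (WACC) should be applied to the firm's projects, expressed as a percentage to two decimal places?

Market risk premium = 9.44% − 1.24% = 8.2%.
Cost of equity via CAPM: Re = 1.24% + 0.63 × 8.2% = 6.4060%.
Total capital V = 1434 + 216.7 + 1066 = 2716.7.
Equity: weight = 1434/2716.7 = 0.5278; cost = 6.406%.
Preferred: weight = 216.7/2716.7 = 0.0798; cost = 7.2%.
Debt: weight = 1066/2716.7 = 0.3924; after-tax cost = 4.59% × (1 − 38%) = 2.8458%.
WACC = 0.5278 × 6.4060% + 0.0798 × 7.2000% + 0.3924 × 2.8458% = 5.0724%.

5.07%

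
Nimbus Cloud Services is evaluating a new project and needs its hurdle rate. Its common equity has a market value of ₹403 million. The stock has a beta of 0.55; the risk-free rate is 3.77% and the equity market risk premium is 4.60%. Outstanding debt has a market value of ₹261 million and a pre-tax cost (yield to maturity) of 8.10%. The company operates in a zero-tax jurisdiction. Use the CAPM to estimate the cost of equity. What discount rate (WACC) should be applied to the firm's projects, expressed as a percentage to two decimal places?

Cost of equity via CAPM: Re = 3.77% + 0.55 × 4.6% = 6.3000%.
Total capital V = 403 + 261 = 664.
Equity: weight = 403/664 = 0.6069; cost = 6.3%.
Debt: weight = 261/664 = 0.3931; after-tax cost = 8.1% × (1 − 0%) = 8.1000%.
WACC = 0.6069 × 6.3000% + 0.3931 × 8.1000% = 7.0075%.

7.01%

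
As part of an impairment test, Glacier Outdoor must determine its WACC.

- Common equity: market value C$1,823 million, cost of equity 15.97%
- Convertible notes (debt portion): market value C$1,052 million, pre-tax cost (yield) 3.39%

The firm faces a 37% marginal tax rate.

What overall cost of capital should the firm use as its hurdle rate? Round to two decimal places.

Total capital V = 1823 + 1052 = 2875.
Equity: weight = 1823/2875 = 0.6341; cost = 15.97%.
Convertible notes (debt portion): weight = 1052/2875 = 0.3659; after-tax cost = 3.39% × (1 − 37%) = 2.1357%.
WACC = 0.6341 × 15.9700% + 0.3659 × 2.1357% = 10.9078%.

10.91%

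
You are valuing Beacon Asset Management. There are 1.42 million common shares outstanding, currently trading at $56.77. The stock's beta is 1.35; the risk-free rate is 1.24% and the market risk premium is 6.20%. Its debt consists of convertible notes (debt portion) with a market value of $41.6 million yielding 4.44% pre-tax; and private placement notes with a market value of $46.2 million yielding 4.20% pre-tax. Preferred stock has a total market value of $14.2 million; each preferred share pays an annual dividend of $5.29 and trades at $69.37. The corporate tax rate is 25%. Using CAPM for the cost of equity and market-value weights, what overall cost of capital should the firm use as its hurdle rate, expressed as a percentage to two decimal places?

Cost of equity via CAPM: Re = 1.24% + 1.35 × 6.2% = 9.6100%.
Cost of preferred: Rp = 5.29 / 69.37 = 7.6258%.
Market value of equity E = 56.77 × 1.42m = 80.6134m.
Total capital V = 80.6134 + 14.2 + 41.6 + 46.2 = 182.6134.
Equity: weight = 80.6134/182.6134 = 0.4414; cost = 9.61%.
Preferred: weight = 14.2/182.6134 = 0.0778; cost = 7.6258%.
Convertible notes (debt portion): weight = 41.6/182.6134 = 0.2278; after-tax cost = 4.44% × (1 − 25%) = 3.3300%.
Private placement notes: weight = 46.2/182.6134 = 0.2530; after-tax cost = 4.2% × (1 − 25%) = 3.1500%.
WACC = 0.4414 × 9.6100% + 0.0778 × 7.6258% + 0.2278 × 3.3300% + 0.2530 × 3.1500% = 6.3908%.

6.39%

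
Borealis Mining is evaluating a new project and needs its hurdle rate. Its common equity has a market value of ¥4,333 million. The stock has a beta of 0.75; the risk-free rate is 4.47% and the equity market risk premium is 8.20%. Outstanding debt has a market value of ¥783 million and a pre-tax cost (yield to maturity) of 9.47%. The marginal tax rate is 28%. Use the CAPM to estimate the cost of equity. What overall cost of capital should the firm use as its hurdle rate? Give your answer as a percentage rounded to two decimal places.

Cost of equity via CAPM: Re = 4.47% + 0.75 × 8.2% = 10.6200%.
Total capital V = 4333 + 783 = 5116.
Equity: weight = 4333/5116 = 0.8470; cost = 10.62%.
Debt: weight = 783/5116 = 0.1530; after-tax cost = 9.47% × (1 − 28%) = 6.8184%.
WACC = 0.8470 × 10.6200% + 0.1530 × 6.8184% = 10.0382%.

10.04%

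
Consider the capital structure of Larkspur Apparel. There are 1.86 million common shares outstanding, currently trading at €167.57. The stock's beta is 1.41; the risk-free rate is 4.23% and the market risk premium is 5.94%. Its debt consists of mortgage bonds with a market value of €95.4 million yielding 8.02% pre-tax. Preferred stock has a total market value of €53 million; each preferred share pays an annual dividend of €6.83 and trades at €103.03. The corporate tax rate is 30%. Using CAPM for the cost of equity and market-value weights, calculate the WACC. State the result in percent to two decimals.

Cost of equity via CAPM: Re = 4.23% + 1.41 × 5.94% = 12.6054%.
Cost of preferred: Rp = 6.83 / 103.03 = 6.6291%.
Market value of equity E = 167.57 × 1.86m = 311.6802m.
Total capital V = 311.6802 + 53 + 95.4 = 460.0802.
Equity: weight = 311.6802/460.0802 = 0.6774; cost = 12.6054%.
Preferred: weight = 53/460.0802 = 0.1152; cost = 6.6291%.
Mortgage bonds: weight = 95.4/460.0802 = 0.2074; after-tax cost = 8.02% × (1 − 30%) = 5.6140%.
WACC = 0.6774 × 12.6054% + 0.1152 × 6.6291% + 0.2074 × 5.6140% = 10.4672%.

10.47%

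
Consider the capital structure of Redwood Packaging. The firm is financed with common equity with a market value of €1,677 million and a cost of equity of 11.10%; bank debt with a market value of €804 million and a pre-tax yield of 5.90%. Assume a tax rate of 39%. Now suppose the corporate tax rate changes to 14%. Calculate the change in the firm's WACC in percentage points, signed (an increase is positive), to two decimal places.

Current WACC:
Total capital V = 1677 + 804 = 2481.
Equity: weight = 1677/2481 = 0.6759; cost = 11.1%.
Bank debt: weight = 804/2481 = 0.3241; after-tax cost = 5.9% × (1 − 39%) = 3.5990%.
WACC = 0.6759 × 11.1000% + 0.3241 × 3.5990% = 8.6692%.
After the change:
Total capital V = 1677 + 804 = 2481.
Equity: weight = 1677/2481 = 0.6759; cost = 11.1%.
Bank debt: weight = 804/2481 = 0.3241; after-tax cost = 5.9% × (1 − 14%) = 5.0740%.
WACC = 0.6759 × 11.1000% + 0.3241 × 5.0740% = 9.1472%.
Change in WACC = 9.1472% − 8.6692% = 0.4780 pp.

+0.48 pp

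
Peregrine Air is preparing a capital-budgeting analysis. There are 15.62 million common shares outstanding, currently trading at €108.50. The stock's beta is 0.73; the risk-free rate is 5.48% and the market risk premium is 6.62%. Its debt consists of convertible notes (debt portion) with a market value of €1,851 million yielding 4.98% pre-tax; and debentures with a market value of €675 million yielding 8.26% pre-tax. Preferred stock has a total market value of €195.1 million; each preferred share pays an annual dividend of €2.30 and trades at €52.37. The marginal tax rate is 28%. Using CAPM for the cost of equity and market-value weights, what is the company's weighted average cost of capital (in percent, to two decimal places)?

6.56%

Cost of equity via CAPM: Re = 5.48% + 0.73 × 6.62% = 10.3126%.
Cost of preferred: Rp = 2.3 / 52.37 = 4.3918%.
Market value of equity E = 108.5 × 15.62m = 1694.77m.
Total capital V = 1694.77 + 195.1 + 1851 + 675 = 4415.87.
Equity: weight = 1694.77/4415.87 = 0.3838; cost = 10.3126%.
Preferred: weight = 195.1/4415.87 = 0.0442; cost = 4.3918%.
Convertible notes (debt portion): weight = 1851/4415.87 = 0.4192; after-tax cost = 4.98% × (1 − 28%) = 3.5856%.
Debentures: weight = 675/4415.87 = 0.1529; after-tax cost = 8.26% × (1 − 28%) = 5.9472%.
WACC = 0.3838 × 10.3126% + 0.0442 × 4.3918% + 0.4192 × 3.5856% + 0.1529 × 5.9472% = 6.5640%.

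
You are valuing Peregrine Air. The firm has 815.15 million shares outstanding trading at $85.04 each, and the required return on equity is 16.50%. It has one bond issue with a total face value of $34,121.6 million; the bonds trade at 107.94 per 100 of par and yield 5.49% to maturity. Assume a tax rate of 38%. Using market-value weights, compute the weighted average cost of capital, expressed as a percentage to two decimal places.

11.96%

Market value of equity E = 85.04 × 815.15m = 69320.356m. Market value of debt D = 34121.6m × 107.94/100 = 36830.85504m.
Total capital V = 69320.356 + 36830.85504 = 106151.21104.
Equity: weight = 69320.356/106151.21104 = 0.6530; cost = 16.5%.
Bonds outstanding: weight = 36830.85504/106151.21104 = 0.3470; after-tax cost = 5.49% × (1 − 38%) = 3.4038%.
WACC = 0.6530 × 16.5000% + 0.3470 × 3.4038% = 11.9561%.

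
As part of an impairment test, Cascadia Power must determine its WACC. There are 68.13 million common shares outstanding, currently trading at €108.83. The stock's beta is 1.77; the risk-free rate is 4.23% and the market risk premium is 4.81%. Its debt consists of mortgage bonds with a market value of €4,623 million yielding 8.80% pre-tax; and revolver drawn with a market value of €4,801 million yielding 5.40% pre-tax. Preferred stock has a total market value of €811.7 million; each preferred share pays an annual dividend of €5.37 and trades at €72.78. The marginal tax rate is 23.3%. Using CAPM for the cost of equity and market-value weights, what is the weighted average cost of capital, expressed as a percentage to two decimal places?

8.59%

Cost of equity via CAPM: Re = 4.23% + 1.77 × 4.81% = 12.7437%.
Cost of preferred: Rp = 5.37 / 72.78 = 7.3784%.
Market value of equity E = 108.83 × 68.13m = 7414.5879m.
Total capital V = 7414.5879 + 811.7 + 4623 + 4801 = 17650.2879.
Equity: weight = 7414.5879/17650.2879 = 0.4201; cost = 12.7437%.
Preferred: weight = 811.7/17650.2879 = 0.0460; cost = 7.3784%.
Mortgage bonds: weight = 4623/17650.2879 = 0.2619; after-tax cost = 8.8% × (1 − 23.3%) = 6.7496%.
Revolver drawn: weight = 4801/17650.2879 = 0.2720; after-tax cost = 5.4% × (1 − 23.3%) = 4.1418%.
WACC = 0.4201 × 12.7437% + 0.0460 × 7.3784% + 0.2619 × 6.7496% + 0.2720 × 4.1418% = 8.5872%.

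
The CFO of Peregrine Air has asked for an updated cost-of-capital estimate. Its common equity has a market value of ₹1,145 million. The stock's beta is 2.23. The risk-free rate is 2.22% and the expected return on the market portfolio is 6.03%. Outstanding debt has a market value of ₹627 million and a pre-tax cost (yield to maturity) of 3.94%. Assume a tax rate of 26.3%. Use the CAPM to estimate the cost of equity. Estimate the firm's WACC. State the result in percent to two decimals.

7.95%

Market risk premium = 6.03% − 2.22% = 3.81%.
Cost of equity via CAPM: Re = 2.22% + 2.23 × 3.81% = 10.7163%.
Total capital V = 1145 + 627 = 1772.
Equity: weight = 1145/1772 = 0.6462; cost = 10.7163%.
Debt: weight = 627/1772 = 0.3538; after-tax cost = 3.94% × (1 − 26.3%) = 2.9038%.
WACC = 0.6462 × 10.7163% + 0.3538 × 2.9038% = 7.9519%.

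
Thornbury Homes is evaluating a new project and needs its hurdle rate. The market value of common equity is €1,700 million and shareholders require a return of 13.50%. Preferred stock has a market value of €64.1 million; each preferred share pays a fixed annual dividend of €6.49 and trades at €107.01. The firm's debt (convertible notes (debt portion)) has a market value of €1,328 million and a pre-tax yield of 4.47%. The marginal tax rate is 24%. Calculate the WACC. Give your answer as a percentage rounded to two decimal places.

Cost of preferred: Rp = 6.49 / 107.01 = 6.0649%.
Total capital V = 1700 + 64.1 + 1328 = 3092.1.
Equity: weight = 1700/3092.1 = 0.5498; cost = 13.5%.
Preferred: weight = 64.1/3092.1 = 0.0207; cost = 6.0649%.
Convertible notes (debt portion): weight = 1328/3092.1 = 0.4295; after-tax cost = 4.47% × (1 − 24%) = 3.3972%.
WACC = 0.5498 × 13.5000% + 0.0207 × 6.0649% + 0.4295 × 3.3972% = 9.0069%.

9.01%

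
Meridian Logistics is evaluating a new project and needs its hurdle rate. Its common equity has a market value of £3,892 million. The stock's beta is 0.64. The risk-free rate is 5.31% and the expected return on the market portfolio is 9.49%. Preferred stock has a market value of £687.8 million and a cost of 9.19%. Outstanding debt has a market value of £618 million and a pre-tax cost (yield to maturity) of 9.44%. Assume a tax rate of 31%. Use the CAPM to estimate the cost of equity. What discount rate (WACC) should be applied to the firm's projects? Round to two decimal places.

7.97%

Market risk premium = 9.49% − 5.31% = 4.18%.
Cost of equity via CAPM: Re = 5.31% + 0.64 × 4.18% = 7.9852%.
Total capital V = 3892 + 687.8 + 618 = 5197.8.
Equity: weight = 3892/5197.8 = 0.7488; cost = 7.9852%.
Preferred: weight = 687.8/5197.8 = 0.1323; cost = 9.19%.
Debt: weight = 618/5197.8 = 0.1189; after-tax cost = 9.44% × (1 − 31%) = 6.5136%.
WACC = 0.7488 × 7.9852% + 0.1323 × 9.1900% + 0.1189 × 6.5136% = 7.9697%.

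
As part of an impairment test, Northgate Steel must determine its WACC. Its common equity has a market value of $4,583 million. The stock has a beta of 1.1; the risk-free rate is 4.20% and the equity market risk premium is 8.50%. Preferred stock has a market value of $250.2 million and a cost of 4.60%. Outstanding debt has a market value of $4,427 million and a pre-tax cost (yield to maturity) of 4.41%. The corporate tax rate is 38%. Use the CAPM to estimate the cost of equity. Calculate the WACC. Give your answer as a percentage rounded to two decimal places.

8.14%

Cost of equity via CAPM: Re = 4.2% + 1.1 × 8.5% = 13.5500%.
Total capital V = 4583 + 250.2 + 4427 = 9260.2.
Equity: weight = 4583/9260.2 = 0.4949; cost = 13.55%.
Preferred: weight = 250.2/9260.2 = 0.0270; cost = 4.6%.
Debt: weight = 4427/9260.2 = 0.4781; after-tax cost = 4.41% × (1 − 38%) = 2.7342%.
WACC = 0.4949 × 13.5500% + 0.0270 × 4.6000% + 0.4781 × 2.7342% = 8.1375%.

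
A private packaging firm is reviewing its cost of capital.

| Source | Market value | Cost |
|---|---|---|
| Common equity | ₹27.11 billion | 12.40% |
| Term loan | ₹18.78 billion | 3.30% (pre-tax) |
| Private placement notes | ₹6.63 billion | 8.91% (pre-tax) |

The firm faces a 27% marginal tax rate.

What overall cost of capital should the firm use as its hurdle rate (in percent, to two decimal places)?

8.08%

Total capital V = 27.11 + 18.78 + 6.63 = 52.52.
Equity: weight = 27.11/52.52 = 0.5162; cost = 12.4%.
Term loan: weight = 18.78/52.52 = 0.3576; after-tax cost = 3.3% × (1 − 27%) = 2.4090%.
Private placement notes: weight = 6.63/52.52 = 0.1262; after-tax cost = 8.91% × (1 − 27%) = 6.5043%.
WACC = 0.5162 × 12.4000% + 0.3576 × 2.4090% + 0.1262 × 6.5043% = 8.0832%.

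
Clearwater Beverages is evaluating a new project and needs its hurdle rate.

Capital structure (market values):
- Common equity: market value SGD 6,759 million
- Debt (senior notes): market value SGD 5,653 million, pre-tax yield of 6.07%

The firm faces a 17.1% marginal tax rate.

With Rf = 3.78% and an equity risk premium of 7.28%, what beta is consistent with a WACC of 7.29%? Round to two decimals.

0.74

Total capital V = 6759 + 5653 = 12412.
Equity weight = 6759/12412 = 0.5446.
Senior notes weight = 5653/12412 = 0.4554.
Debt contribution = 0.4554 × 6.07% × (1 − 17.1%) = 2.2918%.
Required equity contribution = 7.29% − 2.2918% = 4.9982%  ⇒  Re = 9.1785%.
CAPM: 9.1785% = 3.78% + β × 7.28%  ⇒  β = 0.7416.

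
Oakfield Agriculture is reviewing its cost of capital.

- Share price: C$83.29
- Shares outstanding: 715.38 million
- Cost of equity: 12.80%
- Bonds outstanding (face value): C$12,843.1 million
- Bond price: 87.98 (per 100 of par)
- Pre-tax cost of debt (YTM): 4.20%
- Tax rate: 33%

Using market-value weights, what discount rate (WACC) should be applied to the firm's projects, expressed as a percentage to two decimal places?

11.21%

Market value of equity E = 83.29 × 715.38m = 59584.0002m. Market value of debt D = 12843.1m × 87.98/100 = 11299.35938m.
Total capital V = 59584.0002 + 11299.35938 = 70883.35958.
Equity: weight = 59584.0002/70883.35958 = 0.8406; cost = 12.8%.
Bonds outstanding: weight = 11299.35938/70883.35958 = 0.1594; after-tax cost = 4.2% × (1 − 33%) = 2.8140%.
WACC = 0.8406 × 12.8000% + 0.1594 × 2.8140% = 11.2082%.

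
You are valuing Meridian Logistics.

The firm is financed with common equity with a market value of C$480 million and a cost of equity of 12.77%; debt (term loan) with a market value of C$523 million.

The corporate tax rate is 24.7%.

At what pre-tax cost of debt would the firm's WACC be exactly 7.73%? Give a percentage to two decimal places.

Total capital V = 480 + 523 = 1003.
Equity weight = 480/1003 = 0.4786.
Term loan weight = 523/1003 = 0.5214.
Equity contribution = 0.4786 × 12.77% = 6.1113%.
Remaining for debt = 7.73% − 6.1113% = 1.6187%.
Rd × (1 − 24.7%) × 0.5214 = 1.6187%  ⇒  Rd = 4.1227%.

4.12%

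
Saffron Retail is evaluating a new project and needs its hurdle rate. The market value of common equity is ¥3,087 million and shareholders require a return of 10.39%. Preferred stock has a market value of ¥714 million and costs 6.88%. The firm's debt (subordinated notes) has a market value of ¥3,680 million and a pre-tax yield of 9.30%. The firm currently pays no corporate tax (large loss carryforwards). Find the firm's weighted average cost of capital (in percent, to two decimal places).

9.52%

Total capital V = 3087 + 714 + 3680 = 7481.
Equity: weight = 3087/7481 = 0.4126; cost = 10.39%.
Preferred: weight = 714/7481 = 0.0954; cost = 6.88%.
Subordinated notes: weight = 3680/7481 = 0.4919; after-tax cost = 9.3% × (1 − 0%) = 9.3000%.
WACC = 0.4126 × 10.3900% + 0.0954 × 6.8800% + 0.4919 × 9.3000% = 9.5188%.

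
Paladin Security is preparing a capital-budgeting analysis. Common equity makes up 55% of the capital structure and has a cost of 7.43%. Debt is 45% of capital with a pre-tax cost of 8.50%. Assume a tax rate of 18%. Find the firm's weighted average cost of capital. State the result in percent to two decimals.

7.22%

After-tax cost of debt = 8.5% × (1 − 18%) = 6.9700%.
WACC = 0.550 × 7.4300% + 0.450 × 6.9700% = 7.2230%.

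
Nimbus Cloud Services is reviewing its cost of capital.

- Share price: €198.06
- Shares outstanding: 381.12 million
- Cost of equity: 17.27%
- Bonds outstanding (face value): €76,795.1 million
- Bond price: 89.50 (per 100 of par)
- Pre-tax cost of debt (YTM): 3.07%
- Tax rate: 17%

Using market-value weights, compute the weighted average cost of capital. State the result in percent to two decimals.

Market value of equity E = 198.06 × 381.12m = 75484.6272m. Market value of debt D = 76795.1m × 89.5/100 = 68731.6145m.
Total capital V = 75484.6272 + 68731.6145 = 144216.2417.
Equity: weight = 75484.6272/144216.2417 = 0.5234; cost = 17.27%.
Bonds outstanding: weight = 68731.6145/144216.2417 = 0.4766; after-tax cost = 3.07% × (1 − 17%) = 2.5481%.
WACC = 0.5234 × 17.2700% + 0.4766 × 2.5481% = 10.2537%.

10.25%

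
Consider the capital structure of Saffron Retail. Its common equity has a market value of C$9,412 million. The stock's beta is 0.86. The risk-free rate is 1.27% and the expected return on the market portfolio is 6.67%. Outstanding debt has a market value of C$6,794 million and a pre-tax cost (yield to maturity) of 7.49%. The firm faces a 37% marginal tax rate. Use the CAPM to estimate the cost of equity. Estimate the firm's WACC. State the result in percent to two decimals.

Market risk premium = 6.67% − 1.27% = 5.4%.
Cost of equity via CAPM: Re = 1.27% + 0.86 × 5.4% = 5.9140%.
Total capital V = 9412 + 6794 = 16206.
Equity: weight = 9412/16206 = 0.5808; cost = 5.914%.
Debt: weight = 6794/16206 = 0.4192; after-tax cost = 7.49% × (1 − 37%) = 4.7187%.
WACC = 0.5808 × 5.9140% + 0.4192 × 4.7187% = 5.4129%.

5.41%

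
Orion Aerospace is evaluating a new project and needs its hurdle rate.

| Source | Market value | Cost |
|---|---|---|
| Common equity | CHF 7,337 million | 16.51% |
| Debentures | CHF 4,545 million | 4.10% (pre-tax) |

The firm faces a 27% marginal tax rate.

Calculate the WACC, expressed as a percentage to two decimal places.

11.34%

Total capital V = 7337 + 4545 = 11882.
Equity: weight = 7337/11882 = 0.6175; cost = 16.51%.
Debentures: weight = 4545/11882 = 0.3825; after-tax cost = 4.1% × (1 − 27%) = 2.9930%.
WACC = 0.6175 × 16.5100% + 0.3825 × 2.9930% = 11.3396%.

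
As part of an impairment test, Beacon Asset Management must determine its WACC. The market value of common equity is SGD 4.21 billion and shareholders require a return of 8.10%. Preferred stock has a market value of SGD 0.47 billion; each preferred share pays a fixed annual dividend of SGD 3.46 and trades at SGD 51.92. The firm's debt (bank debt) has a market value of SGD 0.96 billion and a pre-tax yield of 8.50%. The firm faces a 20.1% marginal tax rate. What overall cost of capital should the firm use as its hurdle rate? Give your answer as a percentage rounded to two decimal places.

Cost of preferred: Rp = 3.46 / 51.92 = 6.6641%.
Total capital V = 4.21 + 0.47 + 0.96 = 5.64.
Equity: weight = 4.21/5.64 = 0.7465; cost = 8.1%.
Preferred: weight = 0.47/5.64 = 0.0833; cost = 6.6641%.
Bank debt: weight = 0.96/5.64 = 0.1702; after-tax cost = 8.5% × (1 − 20.1%) = 6.7915%.
WACC = 0.7465 × 8.1000% + 0.0833 × 6.6641% + 0.1702 × 6.7915% = 7.7576%.

7.76%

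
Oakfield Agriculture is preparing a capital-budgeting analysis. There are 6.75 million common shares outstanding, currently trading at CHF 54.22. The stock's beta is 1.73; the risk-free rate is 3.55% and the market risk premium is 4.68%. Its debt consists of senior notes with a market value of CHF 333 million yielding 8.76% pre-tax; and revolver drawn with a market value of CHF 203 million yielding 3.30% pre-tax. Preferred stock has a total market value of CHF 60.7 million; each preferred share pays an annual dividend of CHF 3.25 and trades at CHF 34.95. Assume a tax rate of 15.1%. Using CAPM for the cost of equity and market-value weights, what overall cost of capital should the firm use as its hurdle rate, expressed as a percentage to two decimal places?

Cost of equity via CAPM: Re = 3.55% + 1.73 × 4.68% = 11.6464%.
Cost of preferred: Rp = 3.25 / 34.95 = 9.2990%.
Market value of equity E = 54.22 × 6.75m = 365.985m.
Total capital V = 365.985 + 60.7 + 333 + 203 = 962.685.
Equity: weight = 365.985/962.685 = 0.3802; cost = 11.6464%.
Preferred: weight = 60.7/962.685 = 0.0631; cost = 9.299%.
Senior notes: weight = 333/962.685 = 0.3459; after-tax cost = 8.76% × (1 − 15.1%) = 7.4372%.
Revolver drawn: weight = 203/962.685 = 0.2109; after-tax cost = 3.3% × (1 − 15.1%) = 2.8017%.
WACC = 0.3802 × 11.6464% + 0.0631 × 9.2990% + 0.3459 × 7.4372% + 0.2109 × 2.8017% = 8.1773%.

8.18%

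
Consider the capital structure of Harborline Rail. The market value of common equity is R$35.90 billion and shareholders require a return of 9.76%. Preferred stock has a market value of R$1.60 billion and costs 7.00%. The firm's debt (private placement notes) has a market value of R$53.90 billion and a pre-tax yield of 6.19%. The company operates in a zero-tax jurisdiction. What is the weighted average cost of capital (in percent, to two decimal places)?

Total capital V = 35.9 + 1.6 + 53.9 = 91.4.
Equity: weight = 35.9/91.4 = 0.3928; cost = 9.76%.
Preferred: weight = 1.6/91.4 = 0.0175; cost = 7%.
Private placement notes: weight = 53.9/91.4 = 0.5897; after-tax cost = 6.19% × (1 − 0%) = 6.1900%.
WACC = 0.3928 × 9.7600% + 0.0175 × 7.0000% + 0.5897 × 6.1900% = 7.6064%.

7.61%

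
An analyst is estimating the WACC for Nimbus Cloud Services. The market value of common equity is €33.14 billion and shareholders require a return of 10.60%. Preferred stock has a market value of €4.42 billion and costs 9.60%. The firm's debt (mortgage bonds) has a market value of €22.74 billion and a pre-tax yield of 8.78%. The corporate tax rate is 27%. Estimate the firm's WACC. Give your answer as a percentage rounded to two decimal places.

8.95%

Total capital V = 33.14 + 4.42 + 22.74 = 60.3.
Equity: weight = 33.14/60.3 = 0.5496; cost = 10.6%.
Preferred: weight = 4.42/60.3 = 0.0733; cost = 9.6%.
Mortgage bonds: weight = 22.74/60.3 = 0.3771; after-tax cost = 8.78% × (1 − 27%) = 6.4094%.
WACC = 0.5496 × 10.6000% + 0.0733 × 9.6000% + 0.3771 × 6.4094% = 8.9464%.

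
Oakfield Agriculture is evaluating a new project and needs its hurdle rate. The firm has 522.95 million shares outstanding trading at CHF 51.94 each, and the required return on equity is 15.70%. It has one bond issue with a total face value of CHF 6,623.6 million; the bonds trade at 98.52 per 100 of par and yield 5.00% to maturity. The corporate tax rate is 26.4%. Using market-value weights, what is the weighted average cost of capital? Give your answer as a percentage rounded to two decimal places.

13.37%

Market value of equity E = 51.94 × 522.95m = 27162.023m. Market value of debt D = 6623.6m × 98.52/100 = 6525.57072m.
Total capital V = 27162.023 + 6525.57072 = 33687.59372.
Equity: weight = 27162.023/33687.59372 = 0.8063; cost = 15.7%.
Bonds outstanding: weight = 6525.57072/33687.59372 = 0.1937; after-tax cost = 5% × (1 − 26.4%) = 3.6800%.
WACC = 0.8063 × 15.7000% + 0.1937 × 3.6800% = 13.3716%.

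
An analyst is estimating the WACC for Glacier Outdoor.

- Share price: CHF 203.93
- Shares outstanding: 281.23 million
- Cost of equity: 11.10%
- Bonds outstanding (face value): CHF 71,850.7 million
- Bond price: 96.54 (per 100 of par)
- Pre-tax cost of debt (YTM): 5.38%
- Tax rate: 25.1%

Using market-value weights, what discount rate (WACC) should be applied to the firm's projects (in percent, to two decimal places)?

7.23%

Market value of equity E = 203.93 × 281.23m = 57351.2339m. Market value of debt D = 71850.7m × 96.54/100 = 69364.66578m.
Total capital V = 57351.2339 + 69364.66578 = 126715.89968.
Equity: weight = 57351.2339/126715.89968 = 0.4526; cost = 11.1%.
Bonds outstanding: weight = 69364.66578/126715.89968 = 0.5474; after-tax cost = 5.38% × (1 − 25.1%) = 4.0296%.
WACC = 0.4526 × 11.1000% + 0.5474 × 4.0296% = 7.2297%.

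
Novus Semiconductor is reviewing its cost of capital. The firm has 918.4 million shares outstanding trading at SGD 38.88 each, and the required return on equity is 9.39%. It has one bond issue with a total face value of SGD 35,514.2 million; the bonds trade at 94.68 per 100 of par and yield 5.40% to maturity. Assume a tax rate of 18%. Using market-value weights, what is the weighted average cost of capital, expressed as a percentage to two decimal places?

Market value of equity E = 38.88 × 918.4m = 35707.392m. Market value of debt D = 35514.2m × 94.68/100 = 33624.84456m.
Total capital V = 35707.392 + 33624.84456 = 69332.23656.
Equity: weight = 35707.392/69332.23656 = 0.5150; cost = 9.39%.
Bonds outstanding: weight = 33624.84456/69332.23656 = 0.4850; after-tax cost = 5.4% × (1 − 18%) = 4.4280%.
WACC = 0.5150 × 9.3900% + 0.4850 × 4.4280% = 6.9835%.

6.98%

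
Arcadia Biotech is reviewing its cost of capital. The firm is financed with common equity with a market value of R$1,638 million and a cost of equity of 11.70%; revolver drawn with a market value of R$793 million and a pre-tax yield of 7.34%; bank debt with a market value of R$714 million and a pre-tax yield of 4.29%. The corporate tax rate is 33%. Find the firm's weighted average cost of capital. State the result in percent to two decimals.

Total capital V = 1638 + 793 + 714 = 3145.
Equity: weight = 1638/3145 = 0.5208; cost = 11.7%.
Revolver drawn: weight = 793/3145 = 0.2521; after-tax cost = 7.34% × (1 − 33%) = 4.9178%.
Bank debt: weight = 714/3145 = 0.2270; after-tax cost = 4.29% × (1 − 33%) = 2.8743%.
WACC = 0.5208 × 11.7000% + 0.2521 × 4.9178% + 0.2270 × 2.8743% = 7.9862%.

7.99%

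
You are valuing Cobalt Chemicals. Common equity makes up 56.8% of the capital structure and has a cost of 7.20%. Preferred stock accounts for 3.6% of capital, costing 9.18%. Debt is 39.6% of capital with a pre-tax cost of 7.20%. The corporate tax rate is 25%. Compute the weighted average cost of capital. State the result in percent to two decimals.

After-tax cost of debt = 7.2% × (1 − 25%) = 5.4000%.
WACC = 0.568 × 7.2000% + 0.036 × 9.1800% + 0.396 × 5.4000% = 6.5585%.

6.56%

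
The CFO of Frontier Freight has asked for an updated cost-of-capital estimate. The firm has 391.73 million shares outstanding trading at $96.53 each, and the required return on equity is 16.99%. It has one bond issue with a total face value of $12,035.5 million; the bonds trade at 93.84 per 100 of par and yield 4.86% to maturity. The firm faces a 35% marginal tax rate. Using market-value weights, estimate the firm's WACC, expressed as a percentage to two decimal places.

Market value of equity E = 96.53 × 391.73m = 37813.6969m. Market value of debt D = 12035.5m × 93.84/100 = 11294.1132m.
Total capital V = 37813.6969 + 11294.1132 = 49107.8101.
Equity: weight = 37813.6969/49107.8101 = 0.7700; cost = 16.99%.
Bonds outstanding: weight = 11294.1132/49107.8101 = 0.2300; after-tax cost = 4.86% × (1 − 35%) = 3.1590%.
WACC = 0.7700 × 16.9900% + 0.2300 × 3.1590% = 13.8091%.

13.81%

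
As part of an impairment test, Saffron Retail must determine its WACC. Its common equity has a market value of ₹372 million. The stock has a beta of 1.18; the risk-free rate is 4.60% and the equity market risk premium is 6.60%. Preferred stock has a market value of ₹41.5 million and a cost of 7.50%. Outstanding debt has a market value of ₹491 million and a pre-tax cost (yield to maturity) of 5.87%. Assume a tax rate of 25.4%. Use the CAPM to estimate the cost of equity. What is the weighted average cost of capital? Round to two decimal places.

7.82%

Cost of equity via CAPM: Re = 4.6% + 1.18 × 6.6% = 12.3880%.
Total capital V = 372 + 41.5 + 491 = 904.5.
Equity: weight = 372/904.5 = 0.4113; cost = 12.388%.
Preferred: weight = 41.5/904.5 = 0.0459; cost = 7.5%.
Debt: weight = 491/904.5 = 0.5428; after-tax cost = 5.87% × (1 − 25.4%) = 4.3790%.
WACC = 0.4113 × 12.3880% + 0.0459 × 7.5000% + 0.5428 × 4.3790% = 7.8161%.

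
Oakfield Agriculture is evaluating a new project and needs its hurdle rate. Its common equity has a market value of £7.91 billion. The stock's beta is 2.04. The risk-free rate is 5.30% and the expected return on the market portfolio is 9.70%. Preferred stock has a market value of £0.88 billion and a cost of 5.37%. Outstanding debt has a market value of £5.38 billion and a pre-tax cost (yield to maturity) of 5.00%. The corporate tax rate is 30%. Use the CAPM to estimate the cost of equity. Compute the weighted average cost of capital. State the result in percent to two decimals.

9.63%

Market risk premium = 9.7% − 5.3% = 4.4%.
Cost of equity via CAPM: Re = 5.3% + 2.04 × 4.4% = 14.2760%.
Total capital V = 7.91 + 0.88 + 5.38 = 14.17.
Equity: weight = 7.91/14.17 = 0.5582; cost = 14.276%.
Preferred: weight = 0.88/14.17 = 0.0621; cost = 5.37%.
Debt: weight = 5.38/14.17 = 0.3797; after-tax cost = 5% × (1 − 30%) = 3.5000%.
WACC = 0.5582 × 14.2760% + 0.0621 × 5.3700% + 0.3797 × 3.5000% = 9.6315%.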